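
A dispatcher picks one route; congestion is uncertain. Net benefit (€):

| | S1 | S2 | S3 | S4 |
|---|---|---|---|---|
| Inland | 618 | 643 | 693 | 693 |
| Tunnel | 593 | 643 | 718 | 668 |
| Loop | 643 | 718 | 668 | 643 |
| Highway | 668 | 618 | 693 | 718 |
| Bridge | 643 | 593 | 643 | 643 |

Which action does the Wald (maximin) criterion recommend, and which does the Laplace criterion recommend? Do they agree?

Row minima: Inland=618, Tunnel=593, Loop=643, Highway=618, Bridge=593
Best worst-case = 643 → Loop.
Row averages: Inland=661.75, Tunnel=655.5, Loop=668, Highway=674.25, Bridge=630.5
Highest average = 674.25 → Highway.

maximin → Loop; laplace → Highway (disagree)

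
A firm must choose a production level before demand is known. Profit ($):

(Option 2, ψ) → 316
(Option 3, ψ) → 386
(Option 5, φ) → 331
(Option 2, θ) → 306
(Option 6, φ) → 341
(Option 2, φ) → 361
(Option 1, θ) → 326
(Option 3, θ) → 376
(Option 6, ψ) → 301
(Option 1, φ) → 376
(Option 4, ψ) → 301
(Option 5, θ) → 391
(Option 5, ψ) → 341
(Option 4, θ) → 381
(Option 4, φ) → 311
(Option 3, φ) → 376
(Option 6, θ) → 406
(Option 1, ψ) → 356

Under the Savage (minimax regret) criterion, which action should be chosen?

Option 3

Column bests: θ=406, φ=376, ψ=386.
Option 1 regrets: 80, 0, 30 → max 80
Option 2 regrets: 100, 15, 70 → max 100
Option 3 regrets: 30, 0, 0 → max 30
Option 4 regrets: 25, 65, 85 → max 85
Option 5 regrets: 15, 45, 45 → max 45
Option 6 regrets: 0, 35, 85 → max 85
Smallest max regret = 30 → Option 3.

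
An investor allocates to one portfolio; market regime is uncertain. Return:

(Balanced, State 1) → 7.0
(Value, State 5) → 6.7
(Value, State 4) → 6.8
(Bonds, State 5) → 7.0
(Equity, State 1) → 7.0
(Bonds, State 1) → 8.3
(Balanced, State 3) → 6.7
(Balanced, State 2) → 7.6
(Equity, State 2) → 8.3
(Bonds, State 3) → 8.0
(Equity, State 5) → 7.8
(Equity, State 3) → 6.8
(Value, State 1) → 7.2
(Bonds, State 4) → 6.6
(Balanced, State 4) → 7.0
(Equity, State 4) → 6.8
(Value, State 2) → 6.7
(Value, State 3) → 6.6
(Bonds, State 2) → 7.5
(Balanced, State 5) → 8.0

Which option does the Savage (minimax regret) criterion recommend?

Bonds

Column bests: State 1=8.3, State 2=8.3, State 3=8.0, State 4=7.0, State 5=8.0.
Balanced regrets: 1.3, 0.7, 1.3, 0.0, 0.0 → max 1.3
Equity regrets: 1.3, 0.0, 1.2, 0.2, 0.2 → max 1.3
Bonds regrets: 0.0, 0.8, 0.0, 0.4, 1.0 → max 1.0
Value regrets: 1.1, 1.6, 1.4, 0.2, 1.3 → max 1.6
Smallest max regret = 1.0 → Bonds.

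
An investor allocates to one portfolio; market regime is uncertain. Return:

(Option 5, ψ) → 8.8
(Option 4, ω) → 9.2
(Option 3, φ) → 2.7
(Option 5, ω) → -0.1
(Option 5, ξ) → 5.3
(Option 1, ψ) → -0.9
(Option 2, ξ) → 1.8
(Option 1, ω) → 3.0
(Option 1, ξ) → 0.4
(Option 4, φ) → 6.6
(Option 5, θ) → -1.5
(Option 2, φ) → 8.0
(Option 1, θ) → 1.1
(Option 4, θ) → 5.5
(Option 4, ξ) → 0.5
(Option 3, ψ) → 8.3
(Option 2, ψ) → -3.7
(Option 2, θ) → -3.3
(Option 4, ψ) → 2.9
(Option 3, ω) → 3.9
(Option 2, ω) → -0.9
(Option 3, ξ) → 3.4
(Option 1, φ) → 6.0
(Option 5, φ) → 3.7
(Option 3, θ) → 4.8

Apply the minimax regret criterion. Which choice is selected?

Column bests: θ=5.5, φ=8.0, ψ=8.8, ω=9.2, ξ=5.3.
Option 1 regrets: 4.4, 2.0, 9.7, 6.2, 4.9 → max 9.7
Option 2 regrets: 8.8, 0.0, 12.5, 10.1, 3.5 → max 12.5
Option 3 regrets: 0.7, 5.3, 0.5, 5.3, 1.9 → max 5.3
Option 4 regrets: 0.0, 1.4, 5.9, 0.0, 4.8 → max 5.9
Option 5 regrets: 7.0, 4.3, 0.0, 9.3, 0.0 → max 9.3
Smallest max regret = 5.3 → Option 3.

Option 3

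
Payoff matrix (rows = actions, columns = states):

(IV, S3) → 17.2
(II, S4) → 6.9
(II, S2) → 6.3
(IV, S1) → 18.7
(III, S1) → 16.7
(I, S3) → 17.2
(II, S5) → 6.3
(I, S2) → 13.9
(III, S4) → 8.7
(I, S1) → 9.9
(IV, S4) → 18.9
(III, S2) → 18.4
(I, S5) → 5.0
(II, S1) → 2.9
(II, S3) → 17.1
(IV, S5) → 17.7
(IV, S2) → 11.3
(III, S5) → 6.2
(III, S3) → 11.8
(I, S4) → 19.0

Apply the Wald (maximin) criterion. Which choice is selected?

IV

Row minima: I=5.0, II=2.9, III=6.2, IV=11.3
Best worst-case = 11.3 → IV.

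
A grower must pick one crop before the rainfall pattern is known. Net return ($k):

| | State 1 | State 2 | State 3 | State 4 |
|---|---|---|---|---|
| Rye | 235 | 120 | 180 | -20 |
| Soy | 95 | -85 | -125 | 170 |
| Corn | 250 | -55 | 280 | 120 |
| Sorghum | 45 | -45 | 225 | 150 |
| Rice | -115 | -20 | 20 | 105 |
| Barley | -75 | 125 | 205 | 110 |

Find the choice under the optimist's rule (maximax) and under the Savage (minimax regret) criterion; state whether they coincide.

Row maxima: Rye=235, Soy=170, Corn=280, Sorghum=225, Rice=105, Barley=205
Best best-case = 280 → Corn.
Column bests: State 1=250, State 2=125, State 3=280, State 4=170.
Rye regrets: 15, 5, 100, 190 → max 190
Soy regrets: 155, 210, 405, 0 → max 405
Corn regrets: 0, 180, 0, 50 → max 180
Sorghum regrets: 205, 170, 55, 20 → max 205
Rice regrets: 365, 145, 260, 65 → max 365
Barley regrets: 325, 0, 75, 60 → max 325
Smallest max regret = 180 → Corn.

maximax → Corn; minimax regret → Corn (agree)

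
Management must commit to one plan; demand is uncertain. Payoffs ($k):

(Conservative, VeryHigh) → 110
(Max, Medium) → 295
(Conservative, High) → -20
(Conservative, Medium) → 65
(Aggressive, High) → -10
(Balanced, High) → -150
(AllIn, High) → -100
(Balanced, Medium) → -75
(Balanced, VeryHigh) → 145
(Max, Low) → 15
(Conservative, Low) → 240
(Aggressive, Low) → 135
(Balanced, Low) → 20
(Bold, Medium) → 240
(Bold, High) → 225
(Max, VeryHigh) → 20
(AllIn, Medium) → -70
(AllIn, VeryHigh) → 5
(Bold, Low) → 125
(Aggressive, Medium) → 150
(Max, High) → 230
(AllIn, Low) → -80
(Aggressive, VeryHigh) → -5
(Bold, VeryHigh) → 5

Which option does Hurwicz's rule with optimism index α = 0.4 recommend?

Max

Conservative: 0.4·240 + 0.6·(-20) = 84
Balanced: 0.4·145 + 0.6·(-150) = -32
Aggressive: 0.4·150 + 0.6·(-10) = 54
Bold: 0.4·240 + 0.6·5 = 99
AllIn: 0.4·5 + 0.6·(-100) = -58
Max: 0.4·295 + 0.6·15 = 127
Highest Hurwicz score = 127 → Max.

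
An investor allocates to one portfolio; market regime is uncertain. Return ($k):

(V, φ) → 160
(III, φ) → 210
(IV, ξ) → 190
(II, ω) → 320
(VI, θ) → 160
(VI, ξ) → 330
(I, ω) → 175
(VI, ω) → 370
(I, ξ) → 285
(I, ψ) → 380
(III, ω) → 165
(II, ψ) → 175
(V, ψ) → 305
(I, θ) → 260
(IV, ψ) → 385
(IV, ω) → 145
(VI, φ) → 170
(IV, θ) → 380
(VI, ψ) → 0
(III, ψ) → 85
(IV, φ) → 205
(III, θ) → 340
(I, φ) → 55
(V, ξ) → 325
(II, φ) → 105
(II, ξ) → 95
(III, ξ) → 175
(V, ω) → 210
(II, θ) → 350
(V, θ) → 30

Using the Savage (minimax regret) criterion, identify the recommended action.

I

Column bests: θ=380, φ=210, ψ=385, ω=370, ξ=330.
I regrets: 120, 155, 5, 195, 45 → max 195
II regrets: 30, 105, 210, 50, 235 → max 235
III regrets: 40, 0, 300, 205, 155 → max 300
IV regrets: 0, 5, 0, 225, 140 → max 225
V regrets: 350, 50, 80, 160, 5 → max 350
VI regrets: 220, 40, 385, 0, 0 → max 385
Smallest max regret = 195 → I.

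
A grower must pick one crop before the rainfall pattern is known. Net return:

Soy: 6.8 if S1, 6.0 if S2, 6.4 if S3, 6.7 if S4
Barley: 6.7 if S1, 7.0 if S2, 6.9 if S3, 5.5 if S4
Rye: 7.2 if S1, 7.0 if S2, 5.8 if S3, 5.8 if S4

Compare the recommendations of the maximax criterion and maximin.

Row maxima: Soy=6.8, Barley=7.0, Rye=7.2
Best best-case = 7.2 → Rye.
Row minima: Soy=6.0, Barley=5.5, Rye=5.8
Best worst-case = 6.0 → Soy.

maximax → Rye; maximin → Soy (disagree)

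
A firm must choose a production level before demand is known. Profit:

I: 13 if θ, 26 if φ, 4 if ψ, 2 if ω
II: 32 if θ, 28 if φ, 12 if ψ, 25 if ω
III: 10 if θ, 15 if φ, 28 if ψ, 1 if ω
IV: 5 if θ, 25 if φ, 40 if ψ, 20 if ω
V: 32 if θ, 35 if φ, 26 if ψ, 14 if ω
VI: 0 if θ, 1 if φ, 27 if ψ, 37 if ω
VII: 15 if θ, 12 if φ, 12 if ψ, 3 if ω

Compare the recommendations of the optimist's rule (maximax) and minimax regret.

maximax → IV; minimax regret → V (disagree)

Row maxima: I=26, II=32, III=28, IV=40, V=35, VI=37, VII=15
Best best-case = 40 → IV.
Column bests: θ=32, φ=35, ψ=40, ω=37.
I regrets: 19, 9, 36, 35 → max 36
II regrets: 0, 7, 28, 12 → max 28
III regrets: 22, 20, 12, 36 → max 36
IV regrets: 27, 10, 0, 17 → max 27
V regrets: 0, 0, 14, 23 → max 23
VI regrets: 32, 34, 13, 0 → max 34
VII regrets: 17, 23, 28, 34 → max 34
Smallest max regret = 23 → V.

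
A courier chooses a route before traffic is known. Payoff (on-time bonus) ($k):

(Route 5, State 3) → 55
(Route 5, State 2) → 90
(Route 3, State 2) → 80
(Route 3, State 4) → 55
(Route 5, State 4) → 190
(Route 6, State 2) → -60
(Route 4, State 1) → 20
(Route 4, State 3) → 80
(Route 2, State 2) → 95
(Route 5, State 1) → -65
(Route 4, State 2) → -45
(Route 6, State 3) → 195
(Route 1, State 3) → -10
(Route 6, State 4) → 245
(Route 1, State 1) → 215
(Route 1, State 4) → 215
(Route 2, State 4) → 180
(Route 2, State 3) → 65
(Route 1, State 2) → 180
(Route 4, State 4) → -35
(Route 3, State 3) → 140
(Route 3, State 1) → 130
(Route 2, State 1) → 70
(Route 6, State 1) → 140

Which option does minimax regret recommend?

Route 2

Column bests: State 1=215, State 2=180, State 3=195, State 4=245.
Route 1 regrets: 0, 0, 205, 30 → max 205
Route 2 regrets: 145, 85, 130, 65 → max 145
Route 3 regrets: 85, 100, 55, 190 → max 190
Route 4 regrets: 195, 225, 115, 280 → max 280
Route 5 regrets: 280, 90, 140, 55 → max 280
Route 6 regrets: 75, 240, 0, 0 → max 240
Smallest max regret = 145 → Route 2.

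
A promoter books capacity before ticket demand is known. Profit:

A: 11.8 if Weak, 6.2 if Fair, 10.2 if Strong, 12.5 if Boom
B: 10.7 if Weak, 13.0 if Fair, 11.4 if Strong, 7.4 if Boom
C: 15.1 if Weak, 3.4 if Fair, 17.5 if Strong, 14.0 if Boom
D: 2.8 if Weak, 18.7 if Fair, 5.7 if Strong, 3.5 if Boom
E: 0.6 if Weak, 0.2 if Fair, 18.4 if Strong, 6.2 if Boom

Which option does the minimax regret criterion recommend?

B

Column bests: Weak=15.1, Fair=18.7, Strong=18.4, Boom=14.0.
A regrets: 3.3, 12.5, 8.2, 1.5 → max 12.5
B regrets: 4.4, 5.7, 7.0, 6.6 → max 7.0
C regrets: 0.0, 15.3, 0.9, 0.0 → max 15.3
D regrets: 12.3, 0.0, 12.7, 10.5 → max 12.7
E regrets: 14.5, 18.5, 0.0, 7.8 → max 18.5
Smallest max regret = 7.0 → B.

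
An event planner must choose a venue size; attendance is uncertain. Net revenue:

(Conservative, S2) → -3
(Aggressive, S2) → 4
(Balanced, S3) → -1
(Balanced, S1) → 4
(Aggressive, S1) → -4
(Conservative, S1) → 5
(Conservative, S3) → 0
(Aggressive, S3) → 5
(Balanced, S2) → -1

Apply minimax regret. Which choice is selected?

Balanced

Column bests: S1=5, S2=4, S3=5.
Conservative regrets: 0, 7, 5 → max 7
Balanced regrets: 1, 5, 6 → max 6
Aggressive regrets: 9, 0, 0 → max 9
Smallest max regret = 6 → Balanced.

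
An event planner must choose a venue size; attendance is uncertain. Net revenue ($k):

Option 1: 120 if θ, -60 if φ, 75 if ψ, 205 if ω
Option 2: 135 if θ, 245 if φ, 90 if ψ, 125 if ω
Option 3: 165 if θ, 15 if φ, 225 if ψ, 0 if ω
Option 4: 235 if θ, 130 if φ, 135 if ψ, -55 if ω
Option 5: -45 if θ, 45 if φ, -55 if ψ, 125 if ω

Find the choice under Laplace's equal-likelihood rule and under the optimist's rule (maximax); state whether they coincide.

Row averages: Option 1=85, Option 2=148.75, Option 3=101.25, Option 4=111.25, Option 5=17.5
Highest average = 148.75 → Option 2.
Row maxima: Option 1=205, Option 2=245, Option 3=225, Option 4=235, Option 5=125
Best best-case = 245 → Option 2.

laplace → Option 2; maximax → Option 2 (agree)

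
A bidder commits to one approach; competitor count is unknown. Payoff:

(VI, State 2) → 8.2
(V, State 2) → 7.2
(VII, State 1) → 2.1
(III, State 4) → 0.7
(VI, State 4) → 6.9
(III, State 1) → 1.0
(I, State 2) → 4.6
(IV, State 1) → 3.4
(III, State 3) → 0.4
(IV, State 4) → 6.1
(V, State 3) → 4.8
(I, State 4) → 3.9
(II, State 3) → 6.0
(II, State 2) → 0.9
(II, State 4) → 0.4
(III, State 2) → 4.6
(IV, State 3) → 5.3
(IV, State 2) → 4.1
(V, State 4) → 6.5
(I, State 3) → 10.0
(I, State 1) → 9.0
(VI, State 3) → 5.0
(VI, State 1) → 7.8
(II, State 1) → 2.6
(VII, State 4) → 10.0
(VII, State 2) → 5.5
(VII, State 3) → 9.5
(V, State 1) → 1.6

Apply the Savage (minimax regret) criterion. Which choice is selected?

VI

Column bests: State 1=9.0, State 2=8.2, State 3=10.0, State 4=10.0.
I regrets: 0.0, 3.6, 0.0, 6.1 → max 6.1
II regrets: 6.4, 7.3, 4.0, 9.6 → max 9.6
III regrets: 8.0, 3.6, 9.6, 9.3 → max 9.6
IV regrets: 5.6, 4.1, 4.7, 3.9 → max 5.6
V regrets: 7.4, 1.0, 5.2, 3.5 → max 7.4
VI regrets: 1.2, 0.0, 5.0, 3.1 → max 5.0
VII regrets: 6.9, 2.7, 0.5, 0.0 → max 6.9
Smallest max regret = 5.0 → VI.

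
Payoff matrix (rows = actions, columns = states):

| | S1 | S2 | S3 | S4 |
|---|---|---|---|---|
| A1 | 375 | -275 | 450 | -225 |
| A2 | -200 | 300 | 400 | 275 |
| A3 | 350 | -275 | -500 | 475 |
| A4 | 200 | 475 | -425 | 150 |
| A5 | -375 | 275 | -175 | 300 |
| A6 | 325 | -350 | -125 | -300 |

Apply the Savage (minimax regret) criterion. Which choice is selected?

A2

Column bests: S1=375, S2=475, S3=450, S4=475.
A1 regrets: 0, 750, 0, 700 → max 750
A2 regrets: 575, 175, 50, 200 → max 575
A3 regrets: 25, 750, 950, 0 → max 950
A4 regrets: 175, 0, 875, 325 → max 875
A5 regrets: 750, 200, 625, 175 → max 750
A6 regrets: 50, 825, 575, 775 → max 825
Smallest max regret = 575 → A2.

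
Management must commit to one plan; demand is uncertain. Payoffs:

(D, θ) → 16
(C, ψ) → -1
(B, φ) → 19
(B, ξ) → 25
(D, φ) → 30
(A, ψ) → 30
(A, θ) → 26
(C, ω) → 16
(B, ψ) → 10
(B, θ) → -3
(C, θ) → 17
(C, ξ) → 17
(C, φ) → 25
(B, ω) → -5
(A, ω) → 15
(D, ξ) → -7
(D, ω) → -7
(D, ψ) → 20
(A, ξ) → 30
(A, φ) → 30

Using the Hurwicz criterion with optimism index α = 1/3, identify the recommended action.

A

A: 1/3·30 + 2/3·15 = 20
B: 1/3·25 + 2/3·(-5) = 5
C: 1/3·25 + 2/3·(-1) = 23/3
D: 1/3·30 + 2/3·(-7) = 16/3
Highest Hurwicz score = 20 → A.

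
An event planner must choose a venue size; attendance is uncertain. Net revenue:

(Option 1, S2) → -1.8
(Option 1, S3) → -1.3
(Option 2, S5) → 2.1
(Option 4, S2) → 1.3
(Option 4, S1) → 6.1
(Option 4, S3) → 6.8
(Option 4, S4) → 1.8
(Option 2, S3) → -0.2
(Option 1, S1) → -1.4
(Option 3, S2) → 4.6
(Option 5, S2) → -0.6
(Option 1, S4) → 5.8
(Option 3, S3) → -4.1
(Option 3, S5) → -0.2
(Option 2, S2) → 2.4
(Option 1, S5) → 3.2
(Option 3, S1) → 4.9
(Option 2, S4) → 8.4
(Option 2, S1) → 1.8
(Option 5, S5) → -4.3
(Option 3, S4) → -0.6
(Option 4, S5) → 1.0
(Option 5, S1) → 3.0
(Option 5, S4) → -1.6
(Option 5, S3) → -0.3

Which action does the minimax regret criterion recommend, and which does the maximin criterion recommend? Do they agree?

minimax regret → Option 4; maximin → Option 4 (agree)

Column bests: S1=6.1, S2=4.6, S3=6.8, S4=8.4, S5=3.2.
Option 1 regrets: 7.5, 6.4, 8.1, 2.6, 0.0 → max 8.1
Option 2 regrets: 4.3, 2.2, 7.0, 0.0, 1.1 → max 7.0
Option 3 regrets: 1.2, 0.0, 10.9, 9.0, 3.4 → max 10.9
Option 4 regrets: 0.0, 3.3, 0.0, 6.6, 2.2 → max 6.6
Option 5 regrets: 3.1, 5.2, 7.1, 10.0, 7.5 → max 10.0
Smallest max regret = 6.6 → Option 4.
Row minima: Option 1=-1.8, Option 2=-0.2, Option 3=-4.1, Option 4=1.0, Option 5=-4.3
Best worst-case = 1.0 → Option 4.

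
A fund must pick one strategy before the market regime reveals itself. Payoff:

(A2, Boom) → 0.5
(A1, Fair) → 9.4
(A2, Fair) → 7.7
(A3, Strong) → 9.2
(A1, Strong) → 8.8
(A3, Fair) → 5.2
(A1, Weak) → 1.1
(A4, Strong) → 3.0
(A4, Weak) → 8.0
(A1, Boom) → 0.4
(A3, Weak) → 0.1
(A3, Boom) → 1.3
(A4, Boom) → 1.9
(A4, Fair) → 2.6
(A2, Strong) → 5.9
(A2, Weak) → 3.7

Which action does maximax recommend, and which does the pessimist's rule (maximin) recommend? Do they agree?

maximax → A1; maximin → A4 (disagree)

Row maxima: A1=9.4, A2=7.7, A3=9.2, A4=8.0
Best best-case = 9.4 → A1.
Row minima: A1=0.4, A2=0.5, A3=0.1, A4=1.9
Best worst-case = 1.9 → A4.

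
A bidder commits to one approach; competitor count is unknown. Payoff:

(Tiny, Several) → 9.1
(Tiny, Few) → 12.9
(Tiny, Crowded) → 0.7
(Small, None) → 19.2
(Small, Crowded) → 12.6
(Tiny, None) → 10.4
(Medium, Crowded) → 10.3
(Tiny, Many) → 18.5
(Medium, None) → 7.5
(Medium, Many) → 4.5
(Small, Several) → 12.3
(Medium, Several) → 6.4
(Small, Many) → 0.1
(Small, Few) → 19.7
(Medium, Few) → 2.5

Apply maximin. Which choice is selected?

Medium

Row minima: Tiny=0.7, Small=0.1, Medium=2.5
Best worst-case = 2.5 → Medium.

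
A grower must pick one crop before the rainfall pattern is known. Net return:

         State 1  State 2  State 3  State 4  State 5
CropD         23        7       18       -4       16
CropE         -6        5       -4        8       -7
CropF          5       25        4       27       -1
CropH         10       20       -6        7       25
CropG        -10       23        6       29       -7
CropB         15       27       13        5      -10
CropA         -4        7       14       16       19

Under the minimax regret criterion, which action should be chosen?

Column bests: State 1=23, State 2=27, State 3=18, State 4=29, State 5=25.
CropD regrets: 0, 20, 0, 33, 9 → max 33
CropE regrets: 29, 22, 22, 21, 32 → max 32
CropF regrets: 18, 2, 14, 2, 26 → max 26
CropH regrets: 13, 7, 24, 22, 0 → max 24
CropG regrets: 33, 4, 12, 0, 32 → max 33
CropB regrets: 8, 0, 5, 24, 35 → max 35
CropA regrets: 27, 20, 4, 13, 6 → max 27
Smallest max regret = 24 → CropH.

CropH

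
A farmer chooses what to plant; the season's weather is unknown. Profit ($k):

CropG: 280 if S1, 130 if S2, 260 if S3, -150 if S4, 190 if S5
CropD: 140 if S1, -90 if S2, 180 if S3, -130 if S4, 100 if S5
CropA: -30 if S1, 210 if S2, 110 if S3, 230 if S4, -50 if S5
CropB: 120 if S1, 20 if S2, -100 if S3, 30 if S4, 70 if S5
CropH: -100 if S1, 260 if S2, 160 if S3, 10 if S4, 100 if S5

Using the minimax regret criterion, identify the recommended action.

CropA

Column bests: S1=280, S2=260, S3=260, S4=230, S5=190.
CropG regrets: 0, 130, 0, 380, 0 → max 380
CropD regrets: 140, 350, 80, 360, 90 → max 360
CropA regrets: 310, 50, 150, 0, 240 → max 310
CropB regrets: 160, 240, 360, 200, 120 → max 360
CropH regrets: 380, 0, 100, 220, 90 → max 380
Smallest max regret = 310 → CropA.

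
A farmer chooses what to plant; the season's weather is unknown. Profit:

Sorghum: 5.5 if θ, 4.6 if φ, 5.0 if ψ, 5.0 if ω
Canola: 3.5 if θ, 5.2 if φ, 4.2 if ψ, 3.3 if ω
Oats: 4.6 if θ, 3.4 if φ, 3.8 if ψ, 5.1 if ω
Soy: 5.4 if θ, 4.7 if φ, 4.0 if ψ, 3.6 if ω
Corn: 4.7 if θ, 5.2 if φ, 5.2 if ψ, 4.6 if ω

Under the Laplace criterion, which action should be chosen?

Sorghum

Row averages: Sorghum=5.025, Canola=4.05, Oats=4.225, Soy=4.425, Corn=4.925
Highest average = 5.025 → Sorghum.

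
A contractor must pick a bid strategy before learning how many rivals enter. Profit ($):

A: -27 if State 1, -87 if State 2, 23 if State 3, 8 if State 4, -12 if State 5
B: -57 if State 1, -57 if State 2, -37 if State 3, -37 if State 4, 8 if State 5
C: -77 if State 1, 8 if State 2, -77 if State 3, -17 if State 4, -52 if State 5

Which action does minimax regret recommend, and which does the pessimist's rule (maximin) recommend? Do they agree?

minimax regret → B; maximin → B (agree)

Column bests: State 1=-27, State 2=8, State 3=23, State 4=8, State 5=8.
A regrets: 0, 95, 0, 0, 20 → max 95
B regrets: 30, 65, 60, 45, 0 → max 65
C regrets: 50, 0, 100, 25, 60 → max 100
Smallest max regret = 65 → B.
Row minima: A=-87, B=-57, C=-77
Best worst-case = -57 → B.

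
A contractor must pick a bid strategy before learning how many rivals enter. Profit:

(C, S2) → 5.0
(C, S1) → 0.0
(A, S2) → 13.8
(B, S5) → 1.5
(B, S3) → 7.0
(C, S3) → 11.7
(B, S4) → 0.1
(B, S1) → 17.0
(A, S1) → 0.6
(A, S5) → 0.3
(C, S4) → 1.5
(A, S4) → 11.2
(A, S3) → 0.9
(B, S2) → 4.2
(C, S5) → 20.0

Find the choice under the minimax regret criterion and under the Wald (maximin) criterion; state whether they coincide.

Column bests: S1=17.0, S2=13.8, S3=11.7, S4=11.2, S5=20.0.
A regrets: 16.4, 0.0, 10.8, 0.0, 19.7 → max 19.7
B regrets: 0.0, 9.6, 4.7, 11.1, 18.5 → max 18.5
C regrets: 17.0, 8.8, 0.0, 9.7, 0.0 → max 17.0
Smallest max regret = 17.0 → C.
Row minima: A=0.3, B=0.1, C=0.0
Best worst-case = 0.3 → A.

minimax regret → C; maximin → A (disagree)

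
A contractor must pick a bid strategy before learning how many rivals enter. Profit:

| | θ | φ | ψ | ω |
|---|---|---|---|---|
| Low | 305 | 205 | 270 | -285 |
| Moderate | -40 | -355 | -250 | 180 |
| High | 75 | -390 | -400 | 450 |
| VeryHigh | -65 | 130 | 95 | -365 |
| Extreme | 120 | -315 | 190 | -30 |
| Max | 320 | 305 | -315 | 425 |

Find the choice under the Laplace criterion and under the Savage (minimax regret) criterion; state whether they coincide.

Row averages: Low=123.75, Moderate=-116.25, High=-66.25, VeryHigh=-51.25, Extreme=-8.75, Max=183.75
Highest average = 183.75 → Max.
Column bests: θ=320, φ=305, ψ=270, ω=450.
Low regrets: 15, 100, 0, 735 → max 735
Moderate regrets: 360, 660, 520, 270 → max 660
High regrets: 245, 695, 670, 0 → max 695
VeryHigh regrets: 385, 175, 175, 815 → max 815
Extreme regrets: 200, 620, 80, 480 → max 620
Max regrets: 0, 0, 585, 25 → max 585
Smallest max regret = 585 → Max.

laplace → Max; minimax regret → Max (agree)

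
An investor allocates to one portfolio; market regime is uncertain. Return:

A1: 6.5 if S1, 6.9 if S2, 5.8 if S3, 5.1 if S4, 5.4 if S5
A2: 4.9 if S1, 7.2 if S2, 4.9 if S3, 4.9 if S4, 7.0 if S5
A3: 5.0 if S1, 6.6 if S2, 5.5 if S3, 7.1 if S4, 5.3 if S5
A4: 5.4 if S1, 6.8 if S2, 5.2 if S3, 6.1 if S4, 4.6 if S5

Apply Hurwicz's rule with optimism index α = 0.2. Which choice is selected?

A1

A1: 0.2·6.9 + 0.8·5.1 = 5.46
A2: 0.2·7.2 + 0.8·4.9 = 5.36
A3: 0.2·7.1 + 0.8·5.0 = 5.42
A4: 0.2·6.8 + 0.8·4.6 = 5.04
Highest Hurwicz score = 5.46 → A1.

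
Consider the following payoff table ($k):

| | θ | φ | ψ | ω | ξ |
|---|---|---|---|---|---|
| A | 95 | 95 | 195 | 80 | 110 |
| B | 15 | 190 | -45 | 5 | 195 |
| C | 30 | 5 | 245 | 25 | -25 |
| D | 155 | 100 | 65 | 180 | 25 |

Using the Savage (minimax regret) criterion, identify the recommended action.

A

Column bests: θ=155, φ=190, ψ=245, ω=180, ξ=195.
A regrets: 60, 95, 50, 100, 85 → max 100
B regrets: 140, 0, 290, 175, 0 → max 290
C regrets: 125, 185, 0, 155, 220 → max 220
D regrets: 0, 90, 180, 0, 170 → max 180
Smallest max regret = 100 → A.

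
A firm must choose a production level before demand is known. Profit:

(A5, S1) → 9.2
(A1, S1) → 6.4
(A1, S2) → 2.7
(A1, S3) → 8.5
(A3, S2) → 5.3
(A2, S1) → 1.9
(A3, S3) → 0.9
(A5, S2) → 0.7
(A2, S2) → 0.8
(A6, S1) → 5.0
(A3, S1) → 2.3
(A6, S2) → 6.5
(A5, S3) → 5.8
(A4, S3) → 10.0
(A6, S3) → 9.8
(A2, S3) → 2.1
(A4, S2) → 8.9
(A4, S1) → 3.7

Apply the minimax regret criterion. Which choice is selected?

Column bests: S1=9.2, S2=8.9, S3=10.0.
A1 regrets: 2.8, 6.2, 1.5 → max 6.2
A2 regrets: 7.3, 8.1, 7.9 → max 8.1
A3 regrets: 6.9, 3.6, 9.1 → max 9.1
A4 regrets: 5.5, 0.0, 0.0 → max 5.5
A5 regrets: 0.0, 8.2, 4.2 → max 8.2
A6 regrets: 4.2, 2.4, 0.2 → max 4.2
Smallest max regret = 4.2 → A6.

A6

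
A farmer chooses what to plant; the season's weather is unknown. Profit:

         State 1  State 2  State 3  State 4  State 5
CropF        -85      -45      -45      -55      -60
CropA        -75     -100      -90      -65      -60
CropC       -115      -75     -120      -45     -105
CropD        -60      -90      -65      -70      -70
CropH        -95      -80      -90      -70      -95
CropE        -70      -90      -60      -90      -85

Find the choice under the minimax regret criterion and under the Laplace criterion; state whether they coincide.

Column bests: State 1=-60, State 2=-45, State 3=-45, State 4=-45, State 5=-60.
CropF regrets: 25, 0, 0, 10, 0 → max 25
CropA regrets: 15, 55, 45, 20, 0 → max 55
CropC regrets: 55, 30, 75, 0, 45 → max 75
CropD regrets: 0, 45, 20, 25, 10 → max 45
CropH regrets: 35, 35, 45, 25, 35 → max 45
CropE regrets: 10, 45, 15, 45, 25 → max 45
Smallest max regret = 25 → CropF.
Row averages: CropF=-58, CropA=-78, CropC=-92, CropD=-71, CropH=-86, CropE=-79
Highest average = -58 → CropF.

minimax regret → CropF; laplace → CropF (agree)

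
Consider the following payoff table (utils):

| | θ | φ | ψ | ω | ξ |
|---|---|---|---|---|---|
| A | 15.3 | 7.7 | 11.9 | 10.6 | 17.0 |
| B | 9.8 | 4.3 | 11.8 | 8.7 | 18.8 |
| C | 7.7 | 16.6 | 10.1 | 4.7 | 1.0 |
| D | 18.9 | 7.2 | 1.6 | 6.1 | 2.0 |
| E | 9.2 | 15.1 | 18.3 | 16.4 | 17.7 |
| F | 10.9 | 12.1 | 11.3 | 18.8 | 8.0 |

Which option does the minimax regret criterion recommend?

A

Column bests: θ=18.9, φ=16.6, ψ=18.3, ω=18.8, ξ=18.8.
A regrets: 3.6, 8.9, 6.4, 8.2, 1.8 → max 8.9
B regrets: 9.1, 12.3, 6.5, 10.1, 0.0 → max 12.3
C regrets: 11.2, 0.0, 8.2, 14.1, 17.8 → max 17.8
D regrets: 0.0, 9.4, 16.7, 12.7, 16.8 → max 16.8
E regrets: 9.7, 1.5, 0.0, 2.4, 1.1 → max 9.7
F regrets: 8.0, 4.5, 7.0, 0.0, 10.8 → max 10.8
Smallest max regret = 8.9 → A.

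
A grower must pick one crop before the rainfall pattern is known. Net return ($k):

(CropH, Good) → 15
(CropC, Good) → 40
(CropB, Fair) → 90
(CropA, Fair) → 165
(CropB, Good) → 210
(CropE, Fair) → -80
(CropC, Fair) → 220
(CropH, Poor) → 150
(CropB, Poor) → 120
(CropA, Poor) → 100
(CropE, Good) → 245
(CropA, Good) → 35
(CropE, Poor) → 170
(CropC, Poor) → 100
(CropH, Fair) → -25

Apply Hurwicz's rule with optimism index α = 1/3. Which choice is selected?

CropB

CropC: 1/3·220 + 2/3·40 = 100
CropE: 1/3·245 + 2/3·(-80) = 85/3
CropA: 1/3·165 + 2/3·35 = 235/3
CropB: 1/3·210 + 2/3·90 = 130
CropH: 1/3·150 + 2/3·(-25) = 100/3
Highest Hurwicz score = 130 → CropB.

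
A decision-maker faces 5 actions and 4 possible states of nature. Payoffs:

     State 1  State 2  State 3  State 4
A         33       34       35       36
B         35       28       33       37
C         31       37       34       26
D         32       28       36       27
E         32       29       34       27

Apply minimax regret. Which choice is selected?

Column bests: State 1=35, State 2=37, State 3=36, State 4=37.
A regrets: 2, 3, 1, 1 → max 3
B regrets: 0, 9, 3, 0 → max 9
C regrets: 4, 0, 2, 11 → max 11
D regrets: 3, 9, 0, 10 → max 10
E regrets: 3, 8, 2, 10 → max 10
Smallest max regret = 3 → A.

A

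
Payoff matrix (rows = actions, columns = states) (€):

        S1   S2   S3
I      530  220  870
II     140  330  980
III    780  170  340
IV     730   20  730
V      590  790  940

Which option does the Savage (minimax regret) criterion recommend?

Column bests: S1=780, S2=790, S3=980.
I regrets: 250, 570, 110 → max 570
II regrets: 640, 460, 0 → max 640
III regrets: 0, 620, 640 → max 640
IV regrets: 50, 770, 250 → max 770
V regrets: 190, 0, 40 → max 190
Smallest max regret = 190 → V.

V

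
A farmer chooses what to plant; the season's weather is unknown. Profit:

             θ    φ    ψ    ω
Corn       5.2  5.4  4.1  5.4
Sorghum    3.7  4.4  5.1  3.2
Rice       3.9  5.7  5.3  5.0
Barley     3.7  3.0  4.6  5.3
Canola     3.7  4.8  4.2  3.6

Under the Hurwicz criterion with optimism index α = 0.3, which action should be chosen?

Corn

Corn: 0.3·5.4 + 0.7·4.1 = 4.49
Sorghum: 0.3·5.1 + 0.7·3.2 = 3.77
Rice: 0.3·5.7 + 0.7·3.9 = 4.44
Barley: 0.3·5.3 + 0.7·3.0 = 3.69
Canola: 0.3·4.8 + 0.7·3.6 = 3.96
Highest Hurwicz score = 4.49 → Corn.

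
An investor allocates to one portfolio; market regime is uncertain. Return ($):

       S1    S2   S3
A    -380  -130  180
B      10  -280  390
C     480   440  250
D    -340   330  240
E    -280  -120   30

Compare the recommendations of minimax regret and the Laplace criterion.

minimax regret → C; laplace → C (agree)

Column bests: S1=480, S2=440, S3=390.
A regrets: 860, 570, 210 → max 860
B regrets: 470, 720, 0 → max 720
C regrets: 0, 0, 140 → max 140
D regrets: 820, 110, 150 → max 820
E regrets: 760, 560, 360 → max 760
Smallest max regret = 140 → C.
Row averages: A=-110, B=40, C=390, D=230/3, E=-370/3
Highest average = 390 → C.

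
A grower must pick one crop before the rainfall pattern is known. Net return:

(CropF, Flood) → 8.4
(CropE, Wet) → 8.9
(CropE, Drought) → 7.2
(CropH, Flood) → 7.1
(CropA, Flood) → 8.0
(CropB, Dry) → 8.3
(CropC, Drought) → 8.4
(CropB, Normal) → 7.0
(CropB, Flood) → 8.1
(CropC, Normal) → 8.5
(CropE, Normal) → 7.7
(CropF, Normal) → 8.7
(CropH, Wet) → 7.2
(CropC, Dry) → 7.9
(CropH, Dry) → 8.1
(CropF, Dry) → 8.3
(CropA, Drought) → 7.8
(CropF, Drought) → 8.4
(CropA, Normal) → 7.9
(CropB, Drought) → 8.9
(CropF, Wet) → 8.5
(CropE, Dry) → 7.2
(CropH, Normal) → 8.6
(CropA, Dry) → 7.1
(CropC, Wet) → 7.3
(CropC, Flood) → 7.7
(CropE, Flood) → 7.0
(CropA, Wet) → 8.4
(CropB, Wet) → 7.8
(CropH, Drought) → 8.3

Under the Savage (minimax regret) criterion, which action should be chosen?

CropF

Column bests: Drought=8.9, Dry=8.3, Normal=8.7, Wet=8.9, Flood=8.4.
CropH regrets: 0.6, 0.2, 0.1, 1.7, 1.3 → max 1.7
CropA regrets: 1.1, 1.2, 0.8, 0.5, 0.4 → max 1.2
CropC regrets: 0.5, 0.4, 0.2, 1.6, 0.7 → max 1.6
CropE regrets: 1.7, 1.1, 1.0, 0.0, 1.4 → max 1.7
CropB regrets: 0.0, 0.0, 1.7, 1.1, 0.3 → max 1.7
CropF regrets: 0.5, 0.0, 0.0, 0.4, 0.0 → max 0.5
Smallest max regret = 0.5 → CropF.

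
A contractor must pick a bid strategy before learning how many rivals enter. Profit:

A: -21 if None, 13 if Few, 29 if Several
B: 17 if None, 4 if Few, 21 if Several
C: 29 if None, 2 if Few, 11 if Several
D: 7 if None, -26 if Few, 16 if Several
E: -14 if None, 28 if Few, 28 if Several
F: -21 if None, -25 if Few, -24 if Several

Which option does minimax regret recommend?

B

Column bests: None=29, Few=28, Several=29.
A regrets: 50, 15, 0 → max 50
B regrets: 12, 24, 8 → max 24
C regrets: 0, 26, 18 → max 26
D regrets: 22, 54, 13 → max 54
E regrets: 43, 0, 1 → max 43
F regrets: 50, 53, 53 → max 53
Smallest max regret = 24 → B.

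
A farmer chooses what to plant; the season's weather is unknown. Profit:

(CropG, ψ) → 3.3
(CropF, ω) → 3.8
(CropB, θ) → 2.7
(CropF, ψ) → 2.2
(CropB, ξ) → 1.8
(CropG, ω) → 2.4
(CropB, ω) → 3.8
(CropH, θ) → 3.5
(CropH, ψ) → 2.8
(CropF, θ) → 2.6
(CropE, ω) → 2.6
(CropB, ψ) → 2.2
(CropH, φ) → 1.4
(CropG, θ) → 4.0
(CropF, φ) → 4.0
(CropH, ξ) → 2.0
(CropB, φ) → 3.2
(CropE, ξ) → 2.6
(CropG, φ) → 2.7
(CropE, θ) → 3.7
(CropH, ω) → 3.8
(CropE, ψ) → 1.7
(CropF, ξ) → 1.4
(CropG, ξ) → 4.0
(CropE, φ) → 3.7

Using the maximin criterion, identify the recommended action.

Row minima: CropG=2.4, CropH=1.4, CropE=1.7, CropB=1.8, CropF=1.4
Best worst-case = 2.4 → CropG.

CropG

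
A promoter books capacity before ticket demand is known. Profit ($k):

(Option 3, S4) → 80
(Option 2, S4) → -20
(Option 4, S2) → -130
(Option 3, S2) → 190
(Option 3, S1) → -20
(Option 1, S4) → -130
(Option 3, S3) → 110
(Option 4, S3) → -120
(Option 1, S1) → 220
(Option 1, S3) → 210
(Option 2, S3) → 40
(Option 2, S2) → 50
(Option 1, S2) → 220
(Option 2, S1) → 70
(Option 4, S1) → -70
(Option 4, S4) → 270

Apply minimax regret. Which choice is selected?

Column bests: S1=220, S2=220, S3=210, S4=270.
Option 1 regrets: 0, 0, 0, 400 → max 400
Option 2 regrets: 150, 170, 170, 290 → max 290
Option 3 regrets: 240, 30, 100, 190 → max 240
Option 4 regrets: 290, 350, 330, 0 → max 350
Smallest max regret = 240 → Option 3.

Option 3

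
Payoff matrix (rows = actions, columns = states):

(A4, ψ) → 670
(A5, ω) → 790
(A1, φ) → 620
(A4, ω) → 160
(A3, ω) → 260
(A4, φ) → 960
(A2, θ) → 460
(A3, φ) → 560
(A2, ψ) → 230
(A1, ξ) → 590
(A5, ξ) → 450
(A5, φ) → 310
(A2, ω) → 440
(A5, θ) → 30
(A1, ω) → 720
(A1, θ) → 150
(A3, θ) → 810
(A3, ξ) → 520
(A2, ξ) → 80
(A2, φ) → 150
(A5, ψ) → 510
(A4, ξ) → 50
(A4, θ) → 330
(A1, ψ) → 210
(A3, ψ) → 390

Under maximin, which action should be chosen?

A3

Row minima: A1=150, A2=80, A3=260, A4=50, A5=30
Best worst-case = 260 → A3.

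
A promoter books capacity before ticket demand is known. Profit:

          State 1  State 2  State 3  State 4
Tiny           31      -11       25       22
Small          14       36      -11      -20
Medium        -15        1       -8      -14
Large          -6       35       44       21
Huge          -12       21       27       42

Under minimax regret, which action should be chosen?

Column bests: State 1=31, State 2=36, State 3=44, State 4=42.
Tiny regrets: 0, 47, 19, 20 → max 47
Small regrets: 17, 0, 55, 62 → max 62
Medium regrets: 46, 35, 52, 56 → max 56
Large regrets: 37, 1, 0, 21 → max 37
Huge regrets: 43, 15, 17, 0 → max 43
Smallest max regret = 37 → Large.

Large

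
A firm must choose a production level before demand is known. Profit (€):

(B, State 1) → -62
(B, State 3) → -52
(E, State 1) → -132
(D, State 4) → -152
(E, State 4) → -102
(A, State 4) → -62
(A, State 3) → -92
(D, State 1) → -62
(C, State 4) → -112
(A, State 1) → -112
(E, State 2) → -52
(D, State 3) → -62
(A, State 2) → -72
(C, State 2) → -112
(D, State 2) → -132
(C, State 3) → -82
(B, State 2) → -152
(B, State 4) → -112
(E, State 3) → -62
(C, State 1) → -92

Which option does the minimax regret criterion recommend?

Column bests: State 1=-62, State 2=-52, State 3=-52, State 4=-62.
A regrets: 50, 20, 40, 0 → max 50
B regrets: 0, 100, 0, 50 → max 100
C regrets: 30, 60, 30, 50 → max 60
D regrets: 0, 80, 10, 90 → max 90
E regrets: 70, 0, 10, 40 → max 70
Smallest max regret = 50 → A.

A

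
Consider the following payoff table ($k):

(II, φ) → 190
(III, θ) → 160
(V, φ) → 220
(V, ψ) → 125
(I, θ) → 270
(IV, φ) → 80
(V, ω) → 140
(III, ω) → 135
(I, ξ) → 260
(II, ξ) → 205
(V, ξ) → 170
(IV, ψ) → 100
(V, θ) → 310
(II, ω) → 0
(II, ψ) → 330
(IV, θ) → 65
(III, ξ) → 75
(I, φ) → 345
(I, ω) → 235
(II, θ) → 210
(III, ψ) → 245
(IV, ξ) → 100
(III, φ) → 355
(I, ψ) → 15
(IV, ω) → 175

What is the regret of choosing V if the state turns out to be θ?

0

Best payoff under θ is 310.
Regret = 310 − 310 = 0.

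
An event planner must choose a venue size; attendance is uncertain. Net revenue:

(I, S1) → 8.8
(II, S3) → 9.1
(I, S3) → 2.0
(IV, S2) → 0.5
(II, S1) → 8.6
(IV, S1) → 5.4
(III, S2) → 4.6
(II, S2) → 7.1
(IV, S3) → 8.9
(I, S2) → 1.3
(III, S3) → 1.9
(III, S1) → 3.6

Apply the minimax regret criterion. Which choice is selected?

Column bests: S1=8.8, S2=7.1, S3=9.1.
I regrets: 0.0, 5.8, 7.1 → max 7.1
II regrets: 0.2, 0.0, 0.0 → max 0.2
III regrets: 5.2, 2.5, 7.2 → max 7.2
IV regrets: 3.4, 6.6, 0.2 → max 6.6
Smallest max regret = 0.2 → II.

II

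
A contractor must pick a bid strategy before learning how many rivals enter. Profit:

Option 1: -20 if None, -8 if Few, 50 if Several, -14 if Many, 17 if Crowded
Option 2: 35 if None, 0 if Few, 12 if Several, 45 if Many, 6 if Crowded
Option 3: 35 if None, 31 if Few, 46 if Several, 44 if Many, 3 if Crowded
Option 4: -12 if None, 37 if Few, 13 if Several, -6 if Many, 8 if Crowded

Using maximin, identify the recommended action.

Row minima: Option 1=-20, Option 2=0, Option 3=3, Option 4=-12
Best worst-case = 3 → Option 3.

Option 3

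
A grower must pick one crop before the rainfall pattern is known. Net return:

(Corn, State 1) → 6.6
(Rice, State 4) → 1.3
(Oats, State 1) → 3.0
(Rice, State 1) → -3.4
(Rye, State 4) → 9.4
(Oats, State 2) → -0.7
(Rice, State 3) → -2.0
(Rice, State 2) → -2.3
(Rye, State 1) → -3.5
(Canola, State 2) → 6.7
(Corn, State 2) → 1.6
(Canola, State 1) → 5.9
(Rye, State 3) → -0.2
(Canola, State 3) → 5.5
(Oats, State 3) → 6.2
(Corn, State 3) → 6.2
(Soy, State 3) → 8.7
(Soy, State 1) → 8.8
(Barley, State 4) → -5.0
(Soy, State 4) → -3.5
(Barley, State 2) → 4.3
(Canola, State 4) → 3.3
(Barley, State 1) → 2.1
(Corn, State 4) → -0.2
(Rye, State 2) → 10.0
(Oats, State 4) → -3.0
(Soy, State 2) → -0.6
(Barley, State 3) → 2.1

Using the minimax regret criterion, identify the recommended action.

Column bests: State 1=8.8, State 2=10.0, State 3=8.7, State 4=9.4.
Canola regrets: 2.9, 3.3, 3.2, 6.1 → max 6.1
Rice regrets: 12.2, 12.3, 10.7, 8.1 → max 12.3
Soy regrets: 0.0, 10.6, 0.0, 12.9 → max 12.9
Oats regrets: 5.8, 10.7, 2.5, 12.4 → max 12.4
Corn regrets: 2.2, 8.4, 2.5, 9.6 → max 9.6
Rye regrets: 12.3, 0.0, 8.9, 0.0 → max 12.3
Barley regrets: 6.7, 5.7, 6.6, 14.4 → max 14.4
Smallest max regret = 6.1 → Canola.

Canola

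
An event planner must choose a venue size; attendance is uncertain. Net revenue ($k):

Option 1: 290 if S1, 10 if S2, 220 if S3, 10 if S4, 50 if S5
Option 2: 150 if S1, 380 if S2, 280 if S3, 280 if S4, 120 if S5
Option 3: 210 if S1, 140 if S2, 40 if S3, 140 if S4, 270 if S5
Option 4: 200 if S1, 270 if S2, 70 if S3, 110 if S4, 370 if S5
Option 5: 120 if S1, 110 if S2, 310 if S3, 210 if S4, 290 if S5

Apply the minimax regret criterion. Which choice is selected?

Column bests: S1=290, S2=380, S3=310, S4=280, S5=370.
Option 1 regrets: 0, 370, 90, 270, 320 → max 370
Option 2 regrets: 140, 0, 30, 0, 250 → max 250
Option 3 regrets: 80, 240, 270, 140, 100 → max 270
Option 4 regrets: 90, 110, 240, 170, 0 → max 240
Option 5 regrets: 170, 270, 0, 70, 80 → max 270
Smallest max regret = 240 → Option 4.

Option 4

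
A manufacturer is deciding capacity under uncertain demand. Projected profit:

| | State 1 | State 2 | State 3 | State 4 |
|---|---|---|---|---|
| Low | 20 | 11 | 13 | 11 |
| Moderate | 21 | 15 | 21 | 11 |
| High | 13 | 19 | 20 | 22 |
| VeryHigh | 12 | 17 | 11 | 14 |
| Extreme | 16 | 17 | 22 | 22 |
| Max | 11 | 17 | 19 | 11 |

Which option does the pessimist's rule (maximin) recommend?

Extreme

Row minima: Low=11, Moderate=11, High=13, VeryHigh=11, Extreme=16, Max=11
Best worst-case = 16 → Extreme.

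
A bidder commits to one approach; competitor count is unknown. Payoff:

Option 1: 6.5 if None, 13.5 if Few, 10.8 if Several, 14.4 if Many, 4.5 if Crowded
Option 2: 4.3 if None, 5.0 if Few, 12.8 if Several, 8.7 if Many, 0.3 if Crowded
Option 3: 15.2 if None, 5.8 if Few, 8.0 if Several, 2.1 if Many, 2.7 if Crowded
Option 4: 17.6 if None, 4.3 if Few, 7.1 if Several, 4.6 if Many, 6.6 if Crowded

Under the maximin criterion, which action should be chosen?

Option 1

Row minima: Option 1=4.5, Option 2=0.3, Option 3=2.1, Option 4=4.3
Best worst-case = 4.5 → Option 1.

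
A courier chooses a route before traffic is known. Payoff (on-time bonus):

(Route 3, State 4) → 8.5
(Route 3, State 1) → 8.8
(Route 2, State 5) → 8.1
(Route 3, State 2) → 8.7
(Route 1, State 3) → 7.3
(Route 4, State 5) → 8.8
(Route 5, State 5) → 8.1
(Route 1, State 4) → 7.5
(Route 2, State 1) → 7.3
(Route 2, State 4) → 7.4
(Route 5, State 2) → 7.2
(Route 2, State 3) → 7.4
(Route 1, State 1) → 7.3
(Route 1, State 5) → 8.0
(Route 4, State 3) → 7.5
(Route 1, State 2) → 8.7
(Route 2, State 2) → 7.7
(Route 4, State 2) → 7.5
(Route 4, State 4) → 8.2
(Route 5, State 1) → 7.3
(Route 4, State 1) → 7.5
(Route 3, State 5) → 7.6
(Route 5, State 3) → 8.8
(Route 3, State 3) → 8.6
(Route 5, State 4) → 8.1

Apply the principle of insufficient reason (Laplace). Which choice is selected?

Route 3

Row averages: Route 1=7.76, Route 2=7.58, Route 3=8.44, Route 4=7.9, Route 5=7.9
Highest average = 8.44 → Route 3.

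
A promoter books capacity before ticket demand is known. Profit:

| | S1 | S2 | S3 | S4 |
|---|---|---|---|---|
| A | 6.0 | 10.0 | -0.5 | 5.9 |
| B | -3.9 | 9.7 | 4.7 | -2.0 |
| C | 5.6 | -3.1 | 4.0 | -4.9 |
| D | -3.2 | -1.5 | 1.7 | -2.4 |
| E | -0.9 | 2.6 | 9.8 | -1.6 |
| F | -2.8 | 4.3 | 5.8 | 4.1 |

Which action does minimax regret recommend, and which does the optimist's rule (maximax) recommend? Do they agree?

minimax regret → E; maximax → A (disagree)

Column bests: S1=6.0, S2=10.0, S3=9.8, S4=5.9.
A regrets: 0.0, 0.0, 10.3, 0.0 → max 10.3
B regrets: 9.9, 0.3, 5.1, 7.9 → max 9.9
C regrets: 0.4, 13.1, 5.8, 10.8 → max 13.1
D regrets: 9.2, 11.5, 8.1, 8.3 → max 11.5
E regrets: 6.9, 7.4, 0.0, 7.5 → max 7.5
F regrets: 8.8, 5.7, 4.0, 1.8 → max 8.8
Smallest max regret = 7.5 → E.
Row maxima: A=10.0, B=9.7, C=5.6, D=1.7, E=9.8, F=5.8
Best best-case = 10.0 → A.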